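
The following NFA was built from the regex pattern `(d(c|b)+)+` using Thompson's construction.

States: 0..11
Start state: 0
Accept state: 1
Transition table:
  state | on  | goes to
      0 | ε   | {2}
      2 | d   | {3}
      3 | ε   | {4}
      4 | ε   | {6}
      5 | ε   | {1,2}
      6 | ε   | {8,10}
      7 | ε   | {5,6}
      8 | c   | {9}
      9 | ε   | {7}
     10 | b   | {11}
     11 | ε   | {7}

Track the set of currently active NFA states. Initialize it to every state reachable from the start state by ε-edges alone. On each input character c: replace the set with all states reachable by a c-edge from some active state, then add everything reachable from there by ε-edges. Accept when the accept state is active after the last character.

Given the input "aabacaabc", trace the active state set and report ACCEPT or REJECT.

Answer: REJECT

Steps:
S₀ = ε-closure({0}) = {0,2}
'a' @ 1: {}  — state set empty
rest 'abacaabc' ignored (set empty)
end set {} — state 1 not in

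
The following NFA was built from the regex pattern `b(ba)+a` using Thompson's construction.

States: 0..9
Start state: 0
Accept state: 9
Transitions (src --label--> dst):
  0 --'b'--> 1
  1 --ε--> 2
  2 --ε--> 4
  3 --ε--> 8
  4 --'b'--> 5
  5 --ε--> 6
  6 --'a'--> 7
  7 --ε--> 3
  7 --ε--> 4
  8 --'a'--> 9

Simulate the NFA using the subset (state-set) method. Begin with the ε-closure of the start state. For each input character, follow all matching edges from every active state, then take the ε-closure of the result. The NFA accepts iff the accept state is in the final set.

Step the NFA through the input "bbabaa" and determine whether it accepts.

start: ε-closure({0}) = {0}
'b' @ 1: {1,2,4}
'b' @ 2: {5,6}
'a' @ 3: {3,4,7,8}
'b' @ 4: {5,6}
'a' @ 5: {3,4,7,8}
'a' @ 6: {9}  (accept∈set)
final: {9}; accept 9 in set

Answer: ACCEPT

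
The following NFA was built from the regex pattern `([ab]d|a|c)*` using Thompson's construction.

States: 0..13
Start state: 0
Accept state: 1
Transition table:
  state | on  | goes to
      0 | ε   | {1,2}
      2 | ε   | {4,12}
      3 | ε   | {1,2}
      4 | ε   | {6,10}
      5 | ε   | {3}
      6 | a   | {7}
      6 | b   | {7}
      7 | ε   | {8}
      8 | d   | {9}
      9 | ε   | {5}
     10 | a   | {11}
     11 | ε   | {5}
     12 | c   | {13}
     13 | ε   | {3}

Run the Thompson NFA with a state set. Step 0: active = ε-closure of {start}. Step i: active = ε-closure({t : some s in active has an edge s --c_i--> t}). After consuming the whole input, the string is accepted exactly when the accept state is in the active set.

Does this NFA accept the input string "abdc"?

Answer: ACCEPT

Derivation:
initial (ε-close {0}): {0,1,2,4,6,10,12}
'a' @ 1: {1,2,3,4,5,6,7,8,10,11,12}  (accept∈set)
'b' @ 2: {7,8}
'd' @ 3: {1,2,3,4,5,6,9,10,12}  (accept∈set)
'c' @ 4: {1,2,3,4,6,10,12,13}  (accept∈set)
after full input: {1,2,3,4,6,10,12,13}  (accept=1 in)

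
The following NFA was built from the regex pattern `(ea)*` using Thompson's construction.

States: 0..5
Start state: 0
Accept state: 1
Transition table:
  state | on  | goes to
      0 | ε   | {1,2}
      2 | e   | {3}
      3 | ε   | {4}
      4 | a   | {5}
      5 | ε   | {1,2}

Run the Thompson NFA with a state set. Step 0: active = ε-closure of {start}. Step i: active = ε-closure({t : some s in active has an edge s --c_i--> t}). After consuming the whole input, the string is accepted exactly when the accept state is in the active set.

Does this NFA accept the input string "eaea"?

initial (ε-close {0}): {0,1,2}
'e' @ 1: {3,4}
'a' @ 2: {1,2,5}  ✓accept
'e' @ 3: {3,4}
'a' @ 4: {1,2,5}  ✓accept
end set {1,2,5} — state 1 in

Answer: ACCEPT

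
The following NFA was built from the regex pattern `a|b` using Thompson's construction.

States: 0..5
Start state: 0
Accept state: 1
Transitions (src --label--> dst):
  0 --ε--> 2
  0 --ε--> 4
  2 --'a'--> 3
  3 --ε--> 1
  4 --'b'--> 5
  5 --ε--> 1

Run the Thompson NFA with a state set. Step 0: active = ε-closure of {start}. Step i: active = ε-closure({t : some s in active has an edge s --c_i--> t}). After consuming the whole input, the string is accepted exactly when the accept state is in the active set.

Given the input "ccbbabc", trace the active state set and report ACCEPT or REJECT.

S₀ = ε-closure({0}) = {0,2,4}
'c' @ 1: {}  — state set empty
rest 'cbbabc' ignored (set empty)
final: {}; accept 1 not in set

Answer: REJECT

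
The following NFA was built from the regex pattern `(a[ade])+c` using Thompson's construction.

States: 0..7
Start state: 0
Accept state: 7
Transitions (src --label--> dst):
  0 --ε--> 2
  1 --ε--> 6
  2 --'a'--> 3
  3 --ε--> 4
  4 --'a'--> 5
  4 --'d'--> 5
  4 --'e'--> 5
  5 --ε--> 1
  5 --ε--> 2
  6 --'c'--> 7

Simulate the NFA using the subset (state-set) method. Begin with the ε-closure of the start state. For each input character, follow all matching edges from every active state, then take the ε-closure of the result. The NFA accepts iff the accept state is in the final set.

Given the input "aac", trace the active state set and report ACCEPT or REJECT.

Answer: ACCEPT

Derivation:
S₀ = ε-closure({0}) = {0,2}
'a' @ 1: {3,4}
'a' @ 2: {1,2,5,6}
'c' @ 3: {7}  [accepting]
after full input: {7}  (accept=7 in)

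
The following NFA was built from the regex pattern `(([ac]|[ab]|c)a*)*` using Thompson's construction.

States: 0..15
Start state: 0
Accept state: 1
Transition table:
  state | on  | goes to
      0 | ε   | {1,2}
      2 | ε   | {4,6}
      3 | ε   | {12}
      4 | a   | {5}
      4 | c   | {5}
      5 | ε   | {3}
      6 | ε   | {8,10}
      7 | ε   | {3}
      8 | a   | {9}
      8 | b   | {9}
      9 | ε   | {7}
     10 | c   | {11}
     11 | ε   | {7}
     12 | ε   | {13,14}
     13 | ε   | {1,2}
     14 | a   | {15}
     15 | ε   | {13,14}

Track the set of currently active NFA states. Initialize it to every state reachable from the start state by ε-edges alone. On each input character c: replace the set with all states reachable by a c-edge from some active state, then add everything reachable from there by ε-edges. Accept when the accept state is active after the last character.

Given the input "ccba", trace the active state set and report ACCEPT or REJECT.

Answer: ACCEPT

Derivation:
start: ε-closure({0}) = {0,1,2,4,6,8,10}
'c' @ 1: {1,2,3,4,5,6,7,8,10,11,12,13,14}  (accept∈set)
'c' @ 2: {1,2,3,4,5,6,7,8,10,11,12,13,14}  (accept∈set)
'b' @ 3: {1,2,3,4,6,7,8,9,10,12,13,14}  (accept∈set)
'a' @ 4: {1,2,3,4,5,6,7,8,9,10,12,13,14,15}  (accept∈set)
final: {1,2,3,4,5,6,7,8,9,10,12,13,14,15}; accept 1 in set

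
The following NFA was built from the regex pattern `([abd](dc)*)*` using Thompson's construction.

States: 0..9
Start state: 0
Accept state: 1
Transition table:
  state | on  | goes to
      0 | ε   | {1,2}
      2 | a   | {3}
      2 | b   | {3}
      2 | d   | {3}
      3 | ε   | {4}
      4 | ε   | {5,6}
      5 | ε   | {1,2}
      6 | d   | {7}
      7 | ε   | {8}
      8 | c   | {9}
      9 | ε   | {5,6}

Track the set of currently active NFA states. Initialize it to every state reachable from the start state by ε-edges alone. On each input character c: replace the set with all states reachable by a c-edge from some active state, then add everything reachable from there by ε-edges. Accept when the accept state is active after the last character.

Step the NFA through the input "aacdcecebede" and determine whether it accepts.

start: ε-closure({0}) = {0,1,2}
'a' @ 1: {1,2,3,4,5,6}  ✓accept
'a' @ 2: {1,2,3,4,5,6}  ✓accept
'c' @ 3: {}  — no active states
rest 'dcecebede' ignored (set empty)
final: {}; accept 1 not in set

Answer: REJECT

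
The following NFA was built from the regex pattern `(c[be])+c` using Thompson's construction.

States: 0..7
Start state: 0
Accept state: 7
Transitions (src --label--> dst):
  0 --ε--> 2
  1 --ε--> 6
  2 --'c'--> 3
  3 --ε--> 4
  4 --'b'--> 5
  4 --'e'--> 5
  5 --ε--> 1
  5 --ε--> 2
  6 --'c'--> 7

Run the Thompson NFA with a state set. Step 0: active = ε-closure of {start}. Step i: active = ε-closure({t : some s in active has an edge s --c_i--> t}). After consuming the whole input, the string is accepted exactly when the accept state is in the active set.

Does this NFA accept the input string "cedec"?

Answer: REJECT

Trace:
initial (ε-close {0}): {0,2}
'c' @ 1: {3,4}
'e' @ 2: {1,2,5,6}
'd' @ 3: {}  — no active states
rest 'ec' ignored (set empty)
final: {}; accept 7 not in set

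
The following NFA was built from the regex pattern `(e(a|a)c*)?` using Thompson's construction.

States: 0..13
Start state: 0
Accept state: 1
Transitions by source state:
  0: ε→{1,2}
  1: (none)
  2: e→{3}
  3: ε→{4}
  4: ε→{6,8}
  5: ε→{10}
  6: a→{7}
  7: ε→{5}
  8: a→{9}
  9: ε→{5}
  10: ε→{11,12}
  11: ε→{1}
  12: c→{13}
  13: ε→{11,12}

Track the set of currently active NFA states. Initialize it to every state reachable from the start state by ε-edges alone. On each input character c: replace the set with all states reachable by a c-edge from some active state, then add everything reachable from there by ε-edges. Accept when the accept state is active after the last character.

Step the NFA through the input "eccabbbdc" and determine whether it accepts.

start: ε-closure({0}) = {0,1,2}
'e' @ 1: {3,4,6,8}
'c' @ 2: {}  — state set empty
rest 'cabbbdc' ignored (set empty)
end set {} — state 1 not in

Answer: REJECT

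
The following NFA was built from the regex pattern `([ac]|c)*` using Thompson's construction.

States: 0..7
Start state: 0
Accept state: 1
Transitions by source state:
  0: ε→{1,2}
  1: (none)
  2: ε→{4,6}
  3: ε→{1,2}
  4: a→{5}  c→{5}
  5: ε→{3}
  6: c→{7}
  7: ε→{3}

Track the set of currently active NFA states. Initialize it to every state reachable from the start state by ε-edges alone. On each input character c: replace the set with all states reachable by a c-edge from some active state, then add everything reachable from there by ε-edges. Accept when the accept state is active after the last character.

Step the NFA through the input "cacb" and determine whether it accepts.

S₀ = ε-closure({0}) = {0,1,2,4,6}
'c' @ 1: {1,2,3,4,5,6,7}  [accepting]
'a' @ 2: {1,2,3,4,5,6}  [accepting]
'c' @ 3: {1,2,3,4,5,6,7}  [accepting]
'b' @ 4: {}  — no active states
after full input: {}  (accept=1 not in)

Answer: REJECT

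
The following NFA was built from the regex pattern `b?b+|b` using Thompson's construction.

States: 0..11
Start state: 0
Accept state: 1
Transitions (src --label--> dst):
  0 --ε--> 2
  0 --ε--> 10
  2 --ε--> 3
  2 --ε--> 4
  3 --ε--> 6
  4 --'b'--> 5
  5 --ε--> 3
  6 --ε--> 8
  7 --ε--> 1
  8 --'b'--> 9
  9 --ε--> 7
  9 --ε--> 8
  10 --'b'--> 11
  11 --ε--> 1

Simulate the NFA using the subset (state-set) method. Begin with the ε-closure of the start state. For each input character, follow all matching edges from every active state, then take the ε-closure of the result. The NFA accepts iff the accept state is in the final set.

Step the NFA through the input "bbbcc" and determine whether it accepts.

start: ε-closure({0}) = {0,2,3,4,6,8,10}
'b' @ 1: {1,3,5,6,7,8,9,11}  ✓accept
'b' @ 2: {1,7,8,9}  ✓accept
'b' @ 3: {1,7,8,9}  ✓accept
'c' @ 4: {}  — state set empty
rest 'c' ignored (set empty)
after full input: {}  (accept=1 not in)

Answer: REJECT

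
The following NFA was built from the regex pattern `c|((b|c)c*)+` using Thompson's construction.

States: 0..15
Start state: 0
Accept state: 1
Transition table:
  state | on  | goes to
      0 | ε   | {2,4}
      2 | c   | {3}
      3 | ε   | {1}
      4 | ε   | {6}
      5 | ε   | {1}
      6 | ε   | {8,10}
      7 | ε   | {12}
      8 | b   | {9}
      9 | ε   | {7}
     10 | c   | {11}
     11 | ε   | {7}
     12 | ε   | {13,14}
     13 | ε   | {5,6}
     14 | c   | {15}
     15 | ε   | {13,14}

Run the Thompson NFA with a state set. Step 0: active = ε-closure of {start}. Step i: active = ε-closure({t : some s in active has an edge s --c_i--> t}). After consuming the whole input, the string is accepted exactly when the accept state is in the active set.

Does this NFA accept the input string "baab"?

Answer: REJECT

Trace:
initial (ε-close {0}): {0,2,4,6,8,10}
'b' @ 1: {1,5,6,7,8,9,10,12,13,14}  (accept∈set)
'a' @ 2: {}  — no active states
rest 'ab' ignored (set empty)
final: {}; accept 1 not in set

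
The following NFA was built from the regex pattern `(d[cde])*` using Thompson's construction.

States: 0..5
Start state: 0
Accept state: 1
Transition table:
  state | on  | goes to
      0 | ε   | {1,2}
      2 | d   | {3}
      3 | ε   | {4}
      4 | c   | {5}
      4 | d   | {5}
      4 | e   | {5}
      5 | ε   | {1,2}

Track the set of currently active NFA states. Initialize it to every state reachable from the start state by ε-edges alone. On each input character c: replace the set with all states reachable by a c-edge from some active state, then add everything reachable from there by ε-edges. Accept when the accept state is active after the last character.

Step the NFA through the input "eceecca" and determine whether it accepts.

Answer: REJECT

Steps:
initial (ε-close {0}): {0,1,2}
'e' @ 1: {}  — dead — no transitions
rest 'ceecca' ignored (set empty)
end set {} — state 1 not in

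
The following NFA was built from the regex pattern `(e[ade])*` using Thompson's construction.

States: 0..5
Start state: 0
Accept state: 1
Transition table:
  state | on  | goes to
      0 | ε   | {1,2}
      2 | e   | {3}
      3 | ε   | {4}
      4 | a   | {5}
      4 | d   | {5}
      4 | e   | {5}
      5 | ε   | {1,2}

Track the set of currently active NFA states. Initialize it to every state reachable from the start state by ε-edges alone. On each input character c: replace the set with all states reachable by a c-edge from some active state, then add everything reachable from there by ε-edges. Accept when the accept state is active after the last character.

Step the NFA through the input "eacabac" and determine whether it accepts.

Answer: REJECT

Derivation:
initial (ε-close {0}): {0,1,2}
'e' @ 1: {3,4}
'a' @ 2: {1,2,5}  [accepting]
'c' @ 3: {}  — state set empty
rest 'abac' ignored (set empty)
end set {} — state 1 not in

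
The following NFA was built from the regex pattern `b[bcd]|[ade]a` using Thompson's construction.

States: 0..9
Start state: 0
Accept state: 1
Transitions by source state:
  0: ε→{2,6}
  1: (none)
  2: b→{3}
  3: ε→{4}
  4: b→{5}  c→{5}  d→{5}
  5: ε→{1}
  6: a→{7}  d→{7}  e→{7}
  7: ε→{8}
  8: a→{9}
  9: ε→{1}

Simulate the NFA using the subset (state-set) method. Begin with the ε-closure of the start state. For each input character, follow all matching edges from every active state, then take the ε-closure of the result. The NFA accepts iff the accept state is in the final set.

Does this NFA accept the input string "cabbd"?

Answer: REJECT

Derivation:
S₀ = ε-closure({0}) = {0,2,6}
'c' @ 1: {}  — dead — no transitions
rest 'abbd' ignored (set empty)
after full input: {}  (accept=1 not in)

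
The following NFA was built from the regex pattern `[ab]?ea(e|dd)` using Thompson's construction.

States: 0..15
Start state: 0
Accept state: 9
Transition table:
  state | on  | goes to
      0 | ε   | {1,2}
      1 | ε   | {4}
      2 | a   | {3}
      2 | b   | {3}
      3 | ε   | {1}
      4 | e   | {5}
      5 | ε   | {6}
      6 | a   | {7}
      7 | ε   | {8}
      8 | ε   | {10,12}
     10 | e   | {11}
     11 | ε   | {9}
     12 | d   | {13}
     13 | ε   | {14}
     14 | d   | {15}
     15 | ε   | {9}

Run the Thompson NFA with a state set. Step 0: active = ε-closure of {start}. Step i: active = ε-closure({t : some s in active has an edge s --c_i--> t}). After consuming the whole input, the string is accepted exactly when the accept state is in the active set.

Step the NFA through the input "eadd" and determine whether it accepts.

initial (ε-close {0}): {0,1,2,4}
'e' @ 1: {5,6}
'a' @ 2: {7,8,10,12}
'd' @ 3: {13,14}
'd' @ 4: {9,15}  [accepting]
end set {9,15} — state 9 in

Answer: ACCEPT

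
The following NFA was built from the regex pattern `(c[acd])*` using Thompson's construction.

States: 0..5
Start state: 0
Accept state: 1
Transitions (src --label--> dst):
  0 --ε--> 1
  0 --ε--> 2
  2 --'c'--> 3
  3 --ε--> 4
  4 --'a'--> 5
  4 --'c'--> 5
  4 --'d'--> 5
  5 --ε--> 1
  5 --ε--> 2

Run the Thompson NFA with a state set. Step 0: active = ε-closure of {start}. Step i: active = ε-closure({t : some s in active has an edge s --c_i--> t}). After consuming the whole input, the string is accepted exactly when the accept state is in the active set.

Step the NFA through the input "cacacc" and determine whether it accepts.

Answer: ACCEPT

Trace:
S₀ = ε-closure({0}) = {0,1,2}
'c' @ 1: {3,4}
'a' @ 2: {1,2,5}  (accept∈set)
'c' @ 3: {3,4}
'a' @ 4: {1,2,5}  (accept∈set)
'c' @ 5: {3,4}
'c' @ 6: {1,2,5}  (accept∈set)
end set {1,2,5} — state 1 in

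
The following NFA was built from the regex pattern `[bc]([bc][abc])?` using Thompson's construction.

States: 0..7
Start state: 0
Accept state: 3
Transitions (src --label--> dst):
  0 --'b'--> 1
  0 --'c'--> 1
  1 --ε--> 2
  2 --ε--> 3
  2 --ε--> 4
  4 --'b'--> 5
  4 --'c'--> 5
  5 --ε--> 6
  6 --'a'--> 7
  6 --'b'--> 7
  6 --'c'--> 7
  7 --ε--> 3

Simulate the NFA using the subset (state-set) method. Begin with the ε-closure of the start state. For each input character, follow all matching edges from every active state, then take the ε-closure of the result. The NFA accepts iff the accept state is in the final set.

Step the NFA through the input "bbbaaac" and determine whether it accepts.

Answer: REJECT

Derivation:
initial (ε-close {0}): {0}
'b' @ 1: {1,2,3,4}  (accept∈set)
'b' @ 2: {5,6}
'b' @ 3: {3,7}  (accept∈set)
'a' @ 4: {}  — no active states
rest 'aac' ignored (set empty)
end set {} — state 3 not in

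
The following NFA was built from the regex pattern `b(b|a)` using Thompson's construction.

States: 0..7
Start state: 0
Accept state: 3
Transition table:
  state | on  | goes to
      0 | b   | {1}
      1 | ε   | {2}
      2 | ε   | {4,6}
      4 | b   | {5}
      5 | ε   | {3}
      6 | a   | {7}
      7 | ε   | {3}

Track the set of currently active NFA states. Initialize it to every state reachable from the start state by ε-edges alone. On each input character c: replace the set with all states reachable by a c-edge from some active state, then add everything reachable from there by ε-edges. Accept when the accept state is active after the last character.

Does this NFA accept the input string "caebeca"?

Answer: REJECT

Derivation:
start: ε-closure({0}) = {0}
'c' @ 1: {}  — state set empty
rest 'aebeca' ignored (set empty)
after full input: {}  (accept=3 not in)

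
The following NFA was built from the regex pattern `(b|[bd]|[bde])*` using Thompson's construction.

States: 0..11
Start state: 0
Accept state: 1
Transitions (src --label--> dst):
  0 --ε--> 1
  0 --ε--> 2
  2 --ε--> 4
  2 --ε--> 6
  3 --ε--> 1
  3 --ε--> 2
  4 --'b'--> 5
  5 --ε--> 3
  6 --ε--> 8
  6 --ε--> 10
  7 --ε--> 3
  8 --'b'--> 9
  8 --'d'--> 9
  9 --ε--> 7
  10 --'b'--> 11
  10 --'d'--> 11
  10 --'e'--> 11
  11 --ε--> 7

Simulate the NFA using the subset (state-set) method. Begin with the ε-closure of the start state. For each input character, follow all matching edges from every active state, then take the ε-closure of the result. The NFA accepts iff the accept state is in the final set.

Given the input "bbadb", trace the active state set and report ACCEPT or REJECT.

Answer: REJECT

Trace:
initial (ε-close {0}): {0,1,2,4,6,8,10}
'b' @ 1: {1,2,3,4,5,6,7,8,9,10,11}  [accepting]
'b' @ 2: {1,2,3,4,5,6,7,8,9,10,11}  [accepting]
'a' @ 3: {}  — dead — no transitions
rest 'db' ignored (set empty)
final: {}; accept 1 not in set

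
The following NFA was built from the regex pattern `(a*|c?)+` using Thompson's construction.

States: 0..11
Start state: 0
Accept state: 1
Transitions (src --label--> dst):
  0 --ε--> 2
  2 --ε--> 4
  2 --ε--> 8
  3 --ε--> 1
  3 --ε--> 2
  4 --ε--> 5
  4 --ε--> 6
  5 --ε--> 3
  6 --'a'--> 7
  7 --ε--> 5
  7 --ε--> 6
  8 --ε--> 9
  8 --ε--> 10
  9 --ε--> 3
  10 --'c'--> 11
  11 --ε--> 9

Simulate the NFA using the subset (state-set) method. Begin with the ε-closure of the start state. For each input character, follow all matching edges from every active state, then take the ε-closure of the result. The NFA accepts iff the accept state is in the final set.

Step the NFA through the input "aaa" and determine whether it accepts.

Answer: ACCEPT

Trace:
S₀ = ε-closure({0}) = {0,1,2,3,4,5,6,8,9,10}
'a' @ 1: {1,2,3,4,5,6,7,8,9,10}  [accepting]
'a' @ 2: {1,2,3,4,5,6,7,8,9,10}  [accepting]
'a' @ 3: {1,2,3,4,5,6,7,8,9,10}  [accepting]
final: {1,2,3,4,5,6,7,8,9,10}; accept 1 in set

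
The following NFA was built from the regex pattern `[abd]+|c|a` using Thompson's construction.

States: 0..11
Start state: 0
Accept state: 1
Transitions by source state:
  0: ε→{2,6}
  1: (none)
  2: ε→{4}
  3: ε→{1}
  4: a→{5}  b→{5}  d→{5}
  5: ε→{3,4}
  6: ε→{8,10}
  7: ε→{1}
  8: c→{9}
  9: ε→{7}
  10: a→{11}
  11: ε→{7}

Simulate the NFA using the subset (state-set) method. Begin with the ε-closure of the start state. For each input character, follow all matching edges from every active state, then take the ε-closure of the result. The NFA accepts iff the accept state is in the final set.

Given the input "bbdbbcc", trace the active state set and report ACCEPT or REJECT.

initial (ε-close {0}): {0,2,4,6,8,10}
'b' @ 1: {1,3,4,5}  [accepting]
'b' @ 2: {1,3,4,5}  [accepting]
'd' @ 3: {1,3,4,5}  [accepting]
'b' @ 4: {1,3,4,5}  [accepting]
'b' @ 5: {1,3,4,5}  [accepting]
'c' @ 6: {}  — no active states
rest 'c' ignored (set empty)
after full input: {}  (accept=1 not in)

Answer: REJECT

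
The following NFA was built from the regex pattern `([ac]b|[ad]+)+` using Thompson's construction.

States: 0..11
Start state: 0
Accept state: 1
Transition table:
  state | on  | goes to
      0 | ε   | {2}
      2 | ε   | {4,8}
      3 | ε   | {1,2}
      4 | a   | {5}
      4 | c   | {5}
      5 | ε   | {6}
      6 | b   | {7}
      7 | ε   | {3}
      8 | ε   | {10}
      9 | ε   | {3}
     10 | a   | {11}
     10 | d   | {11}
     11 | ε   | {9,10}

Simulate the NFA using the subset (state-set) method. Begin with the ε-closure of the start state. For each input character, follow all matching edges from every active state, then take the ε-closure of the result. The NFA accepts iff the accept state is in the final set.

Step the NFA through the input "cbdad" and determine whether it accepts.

Answer: ACCEPT

Derivation:
S₀ = ε-closure({0}) = {0,2,4,8,10}
'c' @ 1: {5,6}
'b' @ 2: {1,2,3,4,7,8,10}  ✓accept
'd' @ 3: {1,2,3,4,8,9,10,11}  ✓accept
'a' @ 4: {1,2,3,4,5,6,8,9,10,11}  ✓accept
'd' @ 5: {1,2,3,4,8,9,10,11}  ✓accept
final: {1,2,3,4,8,9,10,11}; accept 1 in set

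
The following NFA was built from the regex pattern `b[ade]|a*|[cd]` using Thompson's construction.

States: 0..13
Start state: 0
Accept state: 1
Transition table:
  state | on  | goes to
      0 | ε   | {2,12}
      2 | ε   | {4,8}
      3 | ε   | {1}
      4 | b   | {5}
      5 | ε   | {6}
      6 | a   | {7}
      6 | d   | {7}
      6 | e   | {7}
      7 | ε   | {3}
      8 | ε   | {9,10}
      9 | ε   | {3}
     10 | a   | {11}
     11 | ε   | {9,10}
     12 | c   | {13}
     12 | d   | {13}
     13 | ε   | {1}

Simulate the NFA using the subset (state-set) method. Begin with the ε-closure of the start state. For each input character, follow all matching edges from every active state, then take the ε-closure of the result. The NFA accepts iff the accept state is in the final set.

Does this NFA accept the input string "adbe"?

Answer: REJECT

Steps:
initial (ε-close {0}): {0,1,2,3,4,8,9,10,12}
'a' @ 1: {1,3,9,10,11}  (accept∈set)
'd' @ 2: {}  — state set empty
rest 'be' ignored (set empty)
after full input: {}  (accept=1 not in)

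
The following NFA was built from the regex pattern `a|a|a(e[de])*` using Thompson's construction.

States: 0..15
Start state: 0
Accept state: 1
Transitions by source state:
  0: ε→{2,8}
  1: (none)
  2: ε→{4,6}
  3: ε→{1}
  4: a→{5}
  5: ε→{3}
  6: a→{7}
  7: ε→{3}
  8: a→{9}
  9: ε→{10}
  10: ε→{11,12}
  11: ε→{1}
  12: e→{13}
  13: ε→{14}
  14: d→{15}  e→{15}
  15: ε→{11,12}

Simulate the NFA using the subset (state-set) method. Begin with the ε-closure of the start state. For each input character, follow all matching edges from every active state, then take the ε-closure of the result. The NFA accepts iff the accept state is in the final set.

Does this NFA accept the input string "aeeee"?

Answer: ACCEPT

Derivation:
start: ε-closure({0}) = {0,2,4,6,8}
'a' @ 1: {1,3,5,7,9,10,11,12}  (accept∈set)
'e' @ 2: {13,14}
'e' @ 3: {1,11,12,15}  (accept∈set)
'e' @ 4: {13,14}
'e' @ 5: {1,11,12,15}  (accept∈set)
after full input: {1,11,12,15}  (accept=1 in)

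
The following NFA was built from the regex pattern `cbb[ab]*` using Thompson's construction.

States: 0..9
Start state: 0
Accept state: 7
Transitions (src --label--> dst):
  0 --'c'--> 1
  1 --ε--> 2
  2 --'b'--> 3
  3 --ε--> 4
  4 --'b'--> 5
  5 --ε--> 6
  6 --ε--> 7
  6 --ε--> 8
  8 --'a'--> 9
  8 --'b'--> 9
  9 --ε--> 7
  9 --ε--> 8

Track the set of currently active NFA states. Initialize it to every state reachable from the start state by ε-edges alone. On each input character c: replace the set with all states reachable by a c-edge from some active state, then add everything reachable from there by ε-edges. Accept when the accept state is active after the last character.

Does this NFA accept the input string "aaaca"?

S₀ = ε-closure({0}) = {0}
'a' @ 1: {}  — dead — no transitions
rest 'aaca' ignored (set empty)
final: {}; accept 7 not in set

Answer: REJECT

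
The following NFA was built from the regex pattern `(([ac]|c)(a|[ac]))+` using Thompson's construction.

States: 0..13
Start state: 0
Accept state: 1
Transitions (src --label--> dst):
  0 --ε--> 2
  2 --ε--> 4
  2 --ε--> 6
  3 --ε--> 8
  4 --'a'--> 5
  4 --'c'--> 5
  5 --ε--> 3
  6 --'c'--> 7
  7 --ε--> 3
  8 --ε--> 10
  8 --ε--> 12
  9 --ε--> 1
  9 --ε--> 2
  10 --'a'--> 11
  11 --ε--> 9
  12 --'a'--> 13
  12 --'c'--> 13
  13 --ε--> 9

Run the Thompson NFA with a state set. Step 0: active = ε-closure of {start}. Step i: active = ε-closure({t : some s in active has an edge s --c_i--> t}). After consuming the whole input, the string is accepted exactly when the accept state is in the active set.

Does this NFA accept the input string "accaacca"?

initial (ε-close {0}): {0,2,4,6}
'a' @ 1: {3,5,8,10,12}
'c' @ 2: {1,2,4,6,9,13}  (accept∈set)
'c' @ 3: {3,5,7,8,10,12}
'a' @ 4: {1,2,4,6,9,11,13}  (accept∈set)
'a' @ 5: {3,5,8,10,12}
'c' @ 6: {1,2,4,6,9,13}  (accept∈set)
'c' @ 7: {3,5,7,8,10,12}
'a' @ 8: {1,2,4,6,9,11,13}  (accept∈set)
end set {1,2,4,6,9,11,13} — state 1 in

Answer: ACCEPT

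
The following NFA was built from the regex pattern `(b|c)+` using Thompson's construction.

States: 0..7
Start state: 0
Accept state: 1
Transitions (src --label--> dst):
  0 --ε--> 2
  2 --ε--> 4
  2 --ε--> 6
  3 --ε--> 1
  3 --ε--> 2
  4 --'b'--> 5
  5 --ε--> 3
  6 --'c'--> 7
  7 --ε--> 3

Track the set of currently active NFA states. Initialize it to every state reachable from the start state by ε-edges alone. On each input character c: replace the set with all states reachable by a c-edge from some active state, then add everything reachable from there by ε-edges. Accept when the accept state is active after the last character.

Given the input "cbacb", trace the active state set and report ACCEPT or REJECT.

Answer: REJECT

Derivation:
start: ε-closure({0}) = {0,2,4,6}
'c' @ 1: {1,2,3,4,6,7}  ✓accept
'b' @ 2: {1,2,3,4,5,6}  ✓accept
'a' @ 3: {}  — dead — no transitions
rest 'cb' ignored (set empty)
final: {}; accept 1 not in set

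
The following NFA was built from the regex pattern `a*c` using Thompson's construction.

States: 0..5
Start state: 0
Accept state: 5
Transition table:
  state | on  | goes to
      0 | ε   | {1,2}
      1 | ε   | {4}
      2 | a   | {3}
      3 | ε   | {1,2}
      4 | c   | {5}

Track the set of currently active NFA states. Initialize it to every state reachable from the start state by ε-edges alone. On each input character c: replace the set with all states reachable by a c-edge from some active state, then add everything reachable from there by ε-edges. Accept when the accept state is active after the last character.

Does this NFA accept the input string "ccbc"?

initial (ε-close {0}): {0,1,2,4}
'c' @ 1: {5}  (accept∈set)
'c' @ 2: {}  — no active states
rest 'bc' ignored (set empty)
after full input: {}  (accept=5 not in)

Answer: REJECT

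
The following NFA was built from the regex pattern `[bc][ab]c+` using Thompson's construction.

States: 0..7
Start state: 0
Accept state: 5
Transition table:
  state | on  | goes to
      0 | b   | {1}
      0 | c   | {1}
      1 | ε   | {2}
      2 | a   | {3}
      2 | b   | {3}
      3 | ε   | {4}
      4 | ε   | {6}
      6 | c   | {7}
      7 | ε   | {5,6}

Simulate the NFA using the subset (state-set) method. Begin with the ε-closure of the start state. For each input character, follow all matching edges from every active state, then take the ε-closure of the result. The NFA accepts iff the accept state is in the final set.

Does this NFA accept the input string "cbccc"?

initial (ε-close {0}): {0}
'c' @ 1: {1,2}
'b' @ 2: {3,4,6}
'c' @ 3: {5,6,7}  (accept∈set)
'c' @ 4: {5,6,7}  (accept∈set)
'c' @ 5: {5,6,7}  (accept∈set)
final: {5,6,7}; accept 5 in set

Answer: ACCEPT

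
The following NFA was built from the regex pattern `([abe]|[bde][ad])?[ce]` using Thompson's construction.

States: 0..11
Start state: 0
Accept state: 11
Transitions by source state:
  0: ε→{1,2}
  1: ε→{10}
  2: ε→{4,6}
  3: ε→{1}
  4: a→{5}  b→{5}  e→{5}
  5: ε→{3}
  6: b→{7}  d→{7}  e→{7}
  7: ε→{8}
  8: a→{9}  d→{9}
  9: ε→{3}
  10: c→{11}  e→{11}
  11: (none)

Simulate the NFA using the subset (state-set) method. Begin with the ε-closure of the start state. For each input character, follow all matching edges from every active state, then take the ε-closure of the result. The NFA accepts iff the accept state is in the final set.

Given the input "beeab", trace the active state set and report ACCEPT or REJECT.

S₀ = ε-closure({0}) = {0,1,2,4,6,10}
'b' @ 1: {1,3,5,7,8,10}
'e' @ 2: {11}  (accept∈set)
'e' @ 3: {}  — dead — no transitions
rest 'ab' ignored (set empty)
final: {}; accept 11 not in set

Answer: REJECT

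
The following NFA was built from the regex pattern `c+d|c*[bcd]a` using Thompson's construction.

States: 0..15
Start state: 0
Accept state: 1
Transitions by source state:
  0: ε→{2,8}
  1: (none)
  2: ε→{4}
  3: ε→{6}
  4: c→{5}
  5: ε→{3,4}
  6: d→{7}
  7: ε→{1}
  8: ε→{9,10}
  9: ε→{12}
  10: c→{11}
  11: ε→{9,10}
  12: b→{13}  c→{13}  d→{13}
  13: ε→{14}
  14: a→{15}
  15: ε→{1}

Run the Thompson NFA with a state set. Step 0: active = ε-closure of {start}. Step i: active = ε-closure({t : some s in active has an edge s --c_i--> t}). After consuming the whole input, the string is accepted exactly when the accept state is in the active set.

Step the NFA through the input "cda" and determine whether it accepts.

Answer: ACCEPT

Steps:
initial (ε-close {0}): {0,2,4,8,9,10,12}
'c' @ 1: {3,4,5,6,9,10,11,12,13,14}
'd' @ 2: {1,7,13,14}  ✓accept
'a' @ 3: {1,15}  ✓accept
end set {1,15} — state 1 in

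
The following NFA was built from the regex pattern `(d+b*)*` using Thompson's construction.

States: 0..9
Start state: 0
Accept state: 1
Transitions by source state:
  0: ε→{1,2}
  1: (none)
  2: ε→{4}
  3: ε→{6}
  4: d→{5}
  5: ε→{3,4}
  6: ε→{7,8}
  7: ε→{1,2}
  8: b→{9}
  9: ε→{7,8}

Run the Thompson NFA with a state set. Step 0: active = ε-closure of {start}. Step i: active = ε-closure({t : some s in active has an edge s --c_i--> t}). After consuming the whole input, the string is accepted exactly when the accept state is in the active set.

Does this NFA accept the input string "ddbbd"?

Answer: ACCEPT

Trace:
initial (ε-close {0}): {0,1,2,4}
'd' @ 1: {1,2,3,4,5,6,7,8}  ✓accept
'd' @ 2: {1,2,3,4,5,6,7,8}  ✓accept
'b' @ 3: {1,2,4,7,8,9}  ✓accept
'b' @ 4: {1,2,4,7,8,9}  ✓accept
'd' @ 5: {1,2,3,4,5,6,7,8}  ✓accept
final: {1,2,3,4,5,6,7,8}; accept 1 in set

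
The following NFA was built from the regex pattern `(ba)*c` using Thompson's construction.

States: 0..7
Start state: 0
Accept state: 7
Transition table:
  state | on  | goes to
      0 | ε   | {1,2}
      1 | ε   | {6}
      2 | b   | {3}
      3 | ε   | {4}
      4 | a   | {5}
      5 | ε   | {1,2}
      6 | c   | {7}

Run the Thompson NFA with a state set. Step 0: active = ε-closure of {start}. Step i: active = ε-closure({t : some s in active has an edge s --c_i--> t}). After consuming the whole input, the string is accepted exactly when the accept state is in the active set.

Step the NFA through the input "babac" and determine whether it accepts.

initial (ε-close {0}): {0,1,2,6}
'b' @ 1: {3,4}
'a' @ 2: {1,2,5,6}
'b' @ 3: {3,4}
'a' @ 4: {1,2,5,6}
'c' @ 5: {7}  (accept∈set)
final: {7}; accept 7 in set

Answer: ACCEPT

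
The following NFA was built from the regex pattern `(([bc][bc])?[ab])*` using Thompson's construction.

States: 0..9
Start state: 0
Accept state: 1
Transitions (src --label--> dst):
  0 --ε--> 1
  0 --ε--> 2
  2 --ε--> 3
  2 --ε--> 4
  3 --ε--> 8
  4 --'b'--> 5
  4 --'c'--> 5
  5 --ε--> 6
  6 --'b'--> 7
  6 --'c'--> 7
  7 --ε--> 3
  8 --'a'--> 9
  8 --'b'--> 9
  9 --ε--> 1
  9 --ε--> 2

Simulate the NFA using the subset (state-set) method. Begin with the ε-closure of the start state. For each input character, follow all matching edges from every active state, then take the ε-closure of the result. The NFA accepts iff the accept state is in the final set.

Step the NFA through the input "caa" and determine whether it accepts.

Answer: REJECT

Trace:
start: ε-closure({0}) = {0,1,2,3,4,8}
'c' @ 1: {5,6}
'a' @ 2: {}  — state set empty
rest 'a' ignored (set empty)
final: {}; accept 1 not in set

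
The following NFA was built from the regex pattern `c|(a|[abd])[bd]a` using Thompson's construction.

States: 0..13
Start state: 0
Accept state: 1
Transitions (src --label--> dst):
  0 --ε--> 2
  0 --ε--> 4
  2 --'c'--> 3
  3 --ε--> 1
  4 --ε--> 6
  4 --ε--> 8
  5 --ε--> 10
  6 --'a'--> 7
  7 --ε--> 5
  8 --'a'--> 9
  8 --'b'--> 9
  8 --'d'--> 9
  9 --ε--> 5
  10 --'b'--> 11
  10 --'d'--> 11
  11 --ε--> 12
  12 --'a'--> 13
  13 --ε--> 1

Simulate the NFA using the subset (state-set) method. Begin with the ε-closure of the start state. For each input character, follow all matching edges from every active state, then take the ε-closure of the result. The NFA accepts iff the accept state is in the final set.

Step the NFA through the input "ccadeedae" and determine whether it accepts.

Answer: REJECT

Steps:
S₀ = ε-closure({0}) = {0,2,4,6,8}
'c' @ 1: {1,3}  [accepting]
'c' @ 2: {}  — state set empty
rest 'adeedae' ignored (set empty)
final: {}; accept 1 not in set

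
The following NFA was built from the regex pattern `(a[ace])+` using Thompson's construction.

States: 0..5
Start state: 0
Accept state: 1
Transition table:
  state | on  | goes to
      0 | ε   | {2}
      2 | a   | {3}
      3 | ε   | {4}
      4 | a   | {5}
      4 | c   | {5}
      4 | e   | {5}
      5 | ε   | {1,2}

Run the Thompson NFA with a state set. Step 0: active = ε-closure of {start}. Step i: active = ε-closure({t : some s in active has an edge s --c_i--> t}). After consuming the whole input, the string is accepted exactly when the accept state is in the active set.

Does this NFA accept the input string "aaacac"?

start: ε-closure({0}) = {0,2}
'a' @ 1: {3,4}
'a' @ 2: {1,2,5}  [accepting]
'a' @ 3: {3,4}
'c' @ 4: {1,2,5}  [accepting]
'a' @ 5: {3,4}
'c' @ 6: {1,2,5}  [accepting]
after full input: {1,2,5}  (accept=1 in)

Answer: ACCEPT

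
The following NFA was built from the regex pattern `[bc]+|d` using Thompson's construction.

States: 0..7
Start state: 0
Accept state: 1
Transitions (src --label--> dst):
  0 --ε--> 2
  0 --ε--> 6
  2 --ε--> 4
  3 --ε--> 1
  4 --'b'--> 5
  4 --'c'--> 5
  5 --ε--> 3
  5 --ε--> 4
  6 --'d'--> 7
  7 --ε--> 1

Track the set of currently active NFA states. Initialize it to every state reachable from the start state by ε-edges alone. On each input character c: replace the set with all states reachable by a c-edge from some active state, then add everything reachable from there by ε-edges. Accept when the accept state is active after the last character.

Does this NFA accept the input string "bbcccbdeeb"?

Answer: REJECT

Steps:
initial (ε-close {0}): {0,2,4,6}
'b' @ 1: {1,3,4,5}  ✓accept
'b' @ 2: {1,3,4,5}  ✓accept
'c' @ 3: {1,3,4,5}  ✓accept
'c' @ 4: {1,3,4,5}  ✓accept
'c' @ 5: {1,3,4,5}  ✓accept
'b' @ 6: {1,3,4,5}  ✓accept
'd' @ 7: {}  — dead — no transitions
rest 'eeb' ignored (set empty)
after full input: {}  (accept=1 not in)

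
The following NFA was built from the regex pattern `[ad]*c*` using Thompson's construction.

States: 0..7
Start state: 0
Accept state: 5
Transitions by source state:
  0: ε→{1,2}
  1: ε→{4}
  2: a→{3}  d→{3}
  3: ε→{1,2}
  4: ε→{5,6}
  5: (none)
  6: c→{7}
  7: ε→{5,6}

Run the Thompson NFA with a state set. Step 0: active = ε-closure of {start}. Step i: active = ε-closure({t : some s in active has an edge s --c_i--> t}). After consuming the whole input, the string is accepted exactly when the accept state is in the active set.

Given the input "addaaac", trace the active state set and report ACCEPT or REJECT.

Answer: ACCEPT

Steps:
start: ε-closure({0}) = {0,1,2,4,5,6}
'a' @ 1: {1,2,3,4,5,6}  ✓accept
'd' @ 2: {1,2,3,4,5,6}  ✓accept
'd' @ 3: {1,2,3,4,5,6}  ✓accept
'a' @ 4: {1,2,3,4,5,6}  ✓accept
'a' @ 5: {1,2,3,4,5,6}  ✓accept
'a' @ 6: {1,2,3,4,5,6}  ✓accept
'c' @ 7: {5,6,7}  ✓accept
after full input: {5,6,7}  (accept=5 in)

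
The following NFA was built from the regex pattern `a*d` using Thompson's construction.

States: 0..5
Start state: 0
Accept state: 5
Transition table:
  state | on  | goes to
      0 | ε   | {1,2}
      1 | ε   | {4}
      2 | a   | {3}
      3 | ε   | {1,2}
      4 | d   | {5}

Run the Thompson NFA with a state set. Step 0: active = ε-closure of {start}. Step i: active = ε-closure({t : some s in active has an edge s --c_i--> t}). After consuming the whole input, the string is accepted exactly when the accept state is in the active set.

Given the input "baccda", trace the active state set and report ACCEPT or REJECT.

Answer: REJECT

Derivation:
start: ε-closure({0}) = {0,1,2,4}
'b' @ 1: {}  — dead — no transitions
rest 'accda' ignored (set empty)
after full input: {}  (accept=5 not in)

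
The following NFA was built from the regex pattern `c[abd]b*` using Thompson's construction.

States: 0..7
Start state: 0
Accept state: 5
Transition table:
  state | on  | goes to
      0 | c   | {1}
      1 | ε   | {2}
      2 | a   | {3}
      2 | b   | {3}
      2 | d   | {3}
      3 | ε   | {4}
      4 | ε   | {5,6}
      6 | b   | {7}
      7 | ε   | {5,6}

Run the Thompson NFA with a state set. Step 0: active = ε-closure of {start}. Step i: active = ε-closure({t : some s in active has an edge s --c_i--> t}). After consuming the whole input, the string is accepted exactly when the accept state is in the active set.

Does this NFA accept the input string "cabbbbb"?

Answer: ACCEPT

Steps:
S₀ = ε-closure({0}) = {0}
'c' @ 1: {1,2}
'a' @ 2: {3,4,5,6}  ✓accept
'b' @ 3: {5,6,7}  ✓accept
'b' @ 4: {5,6,7}  ✓accept
'b' @ 5: {5,6,7}  ✓accept
'b' @ 6: {5,6,7}  ✓accept
'b' @ 7: {5,6,7}  ✓accept
end set {5,6,7} — state 5 in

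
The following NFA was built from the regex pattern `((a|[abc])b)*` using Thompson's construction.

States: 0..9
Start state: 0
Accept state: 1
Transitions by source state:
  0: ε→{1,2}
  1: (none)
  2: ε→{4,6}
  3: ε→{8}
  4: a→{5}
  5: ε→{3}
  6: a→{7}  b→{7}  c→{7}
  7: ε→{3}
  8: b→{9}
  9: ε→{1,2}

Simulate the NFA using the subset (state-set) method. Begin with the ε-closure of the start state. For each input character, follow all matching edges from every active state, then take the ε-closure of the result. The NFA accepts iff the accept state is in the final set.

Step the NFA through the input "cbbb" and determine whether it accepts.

start: ε-closure({0}) = {0,1,2,4,6}
'c' @ 1: {3,7,8}
'b' @ 2: {1,2,4,6,9}  [accepting]
'b' @ 3: {3,7,8}
'b' @ 4: {1,2,4,6,9}  [accepting]
final: {1,2,4,6,9}; accept 1 in set

Answer: ACCEPT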